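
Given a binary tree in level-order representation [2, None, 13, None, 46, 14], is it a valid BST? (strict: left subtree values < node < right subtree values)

Level-order array: [2, None, 13, None, 46, 14]
Validate using subtree bounds (lo, hi): at each node, require lo < value < hi,
then recurse left with hi=value and right with lo=value.
Preorder trace (stopping at first violation):
  at node 2 with bounds (-inf, +inf): OK
  at node 13 with bounds (2, +inf): OK
  at node 46 with bounds (13, +inf): OK
  at node 14 with bounds (13, 46): OK
No violation found at any node.
Result: Valid BST


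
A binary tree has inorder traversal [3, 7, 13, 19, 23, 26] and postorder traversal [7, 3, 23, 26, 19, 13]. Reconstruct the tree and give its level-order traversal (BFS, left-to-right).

Inorder:   [3, 7, 13, 19, 23, 26]
Postorder: [7, 3, 23, 26, 19, 13]
Algorithm: postorder visits root last, so walk postorder right-to-left;
each value is the root of the current inorder slice — split it at that
value, recurse on the right subtree first, then the left.
Recursive splits:
  root=13; inorder splits into left=[3, 7], right=[19, 23, 26]
  root=19; inorder splits into left=[], right=[23, 26]
  root=26; inorder splits into left=[23], right=[]
  root=23; inorder splits into left=[], right=[]
  root=3; inorder splits into left=[], right=[7]
  root=7; inorder splits into left=[], right=[]
Reconstructed level-order: [13, 3, 19, 7, 26, 23]


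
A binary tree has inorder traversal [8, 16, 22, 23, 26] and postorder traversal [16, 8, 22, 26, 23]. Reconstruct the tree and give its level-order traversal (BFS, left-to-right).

Inorder:   [8, 16, 22, 23, 26]
Postorder: [16, 8, 22, 26, 23]
Algorithm: postorder visits root last, so walk postorder right-to-left;
each value is the root of the current inorder slice — split it at that
value, recurse on the right subtree first, then the left.
Recursive splits:
  root=23; inorder splits into left=[8, 16, 22], right=[26]
  root=26; inorder splits into left=[], right=[]
  root=22; inorder splits into left=[8, 16], right=[]
  root=8; inorder splits into left=[], right=[16]
  root=16; inorder splits into left=[], right=[]
Reconstructed level-order: [23, 22, 26, 8, 16]


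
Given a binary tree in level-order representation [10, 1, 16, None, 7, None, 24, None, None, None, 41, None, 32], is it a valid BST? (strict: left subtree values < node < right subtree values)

Level-order array: [10, 1, 16, None, 7, None, 24, None, None, None, 41, None, 32]
Validate using subtree bounds (lo, hi): at each node, require lo < value < hi,
then recurse left with hi=value and right with lo=value.
Preorder trace (stopping at first violation):
  at node 10 with bounds (-inf, +inf): OK
  at node 1 with bounds (-inf, 10): OK
  at node 7 with bounds (1, 10): OK
  at node 16 with bounds (10, +inf): OK
  at node 24 with bounds (16, +inf): OK
  at node 41 with bounds (24, +inf): OK
  at node 32 with bounds (41, +inf): VIOLATION
Node 32 violates its bound: not (41 < 32 < +inf).
Result: Not a valid BST


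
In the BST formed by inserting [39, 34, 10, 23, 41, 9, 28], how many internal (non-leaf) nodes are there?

Tree built from: [39, 34, 10, 23, 41, 9, 28]
Tree (level-order array): [39, 34, 41, 10, None, None, None, 9, 23, None, None, None, 28]
Rule: An internal node has at least one child.
Per-node child counts:
  node 39: 2 child(ren)
  node 34: 1 child(ren)
  node 10: 2 child(ren)
  node 9: 0 child(ren)
  node 23: 1 child(ren)
  node 28: 0 child(ren)
  node 41: 0 child(ren)
Matching nodes: [39, 34, 10, 23]
Count of internal (non-leaf) nodes: 4


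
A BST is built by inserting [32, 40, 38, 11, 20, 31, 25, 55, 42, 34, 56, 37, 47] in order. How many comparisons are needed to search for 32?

Search path for 32: 32
Found: True
Comparisons: 1


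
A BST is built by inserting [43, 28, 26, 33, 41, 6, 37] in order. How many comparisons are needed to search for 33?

Search path for 33: 43 -> 28 -> 33
Found: True
Comparisons: 3


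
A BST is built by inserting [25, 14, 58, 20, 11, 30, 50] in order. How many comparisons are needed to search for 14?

Search path for 14: 25 -> 14
Found: True
Comparisons: 2


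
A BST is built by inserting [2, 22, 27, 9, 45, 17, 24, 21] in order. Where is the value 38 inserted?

Starting tree (level order): [2, None, 22, 9, 27, None, 17, 24, 45, None, 21]
Insertion path: 2 -> 22 -> 27 -> 45
Result: insert 38 as left child of 45
Final tree (level order): [2, None, 22, 9, 27, None, 17, 24, 45, None, 21, None, None, 38]


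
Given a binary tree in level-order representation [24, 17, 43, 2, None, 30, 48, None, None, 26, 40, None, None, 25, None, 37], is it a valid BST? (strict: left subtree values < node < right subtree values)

Level-order array: [24, 17, 43, 2, None, 30, 48, None, None, 26, 40, None, None, 25, None, 37]
Validate using subtree bounds (lo, hi): at each node, require lo < value < hi,
then recurse left with hi=value and right with lo=value.
Preorder trace (stopping at first violation):
  at node 24 with bounds (-inf, +inf): OK
  at node 17 with bounds (-inf, 24): OK
  at node 2 with bounds (-inf, 17): OK
  at node 43 with bounds (24, +inf): OK
  at node 30 with bounds (24, 43): OK
  at node 26 with bounds (24, 30): OK
  at node 25 with bounds (24, 26): OK
  at node 40 with bounds (30, 43): OK
  at node 37 with bounds (30, 40): OK
  at node 48 with bounds (43, +inf): OK
No violation found at any node.
Result: Valid BST


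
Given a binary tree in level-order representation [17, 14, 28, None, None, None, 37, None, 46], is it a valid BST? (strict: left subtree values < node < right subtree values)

Level-order array: [17, 14, 28, None, None, None, 37, None, 46]
Validate using subtree bounds (lo, hi): at each node, require lo < value < hi,
then recurse left with hi=value and right with lo=value.
Preorder trace (stopping at first violation):
  at node 17 with bounds (-inf, +inf): OK
  at node 14 with bounds (-inf, 17): OK
  at node 28 with bounds (17, +inf): OK
  at node 37 with bounds (28, +inf): OK
  at node 46 with bounds (37, +inf): OK
No violation found at any node.
Result: Valid BST


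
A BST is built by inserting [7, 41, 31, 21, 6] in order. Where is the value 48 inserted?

Starting tree (level order): [7, 6, 41, None, None, 31, None, 21]
Insertion path: 7 -> 41
Result: insert 48 as right child of 41
Final tree (level order): [7, 6, 41, None, None, 31, 48, 21]


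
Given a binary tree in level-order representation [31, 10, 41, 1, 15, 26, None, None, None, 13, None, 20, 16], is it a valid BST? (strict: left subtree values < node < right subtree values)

Level-order array: [31, 10, 41, 1, 15, 26, None, None, None, 13, None, 20, 16]
Validate using subtree bounds (lo, hi): at each node, require lo < value < hi,
then recurse left with hi=value and right with lo=value.
Preorder trace (stopping at first violation):
  at node 31 with bounds (-inf, +inf): OK
  at node 10 with bounds (-inf, 31): OK
  at node 1 with bounds (-inf, 10): OK
  at node 15 with bounds (10, 31): OK
  at node 13 with bounds (10, 15): OK
  at node 41 with bounds (31, +inf): OK
  at node 26 with bounds (31, 41): VIOLATION
Node 26 violates its bound: not (31 < 26 < 41).
Result: Not a valid BST


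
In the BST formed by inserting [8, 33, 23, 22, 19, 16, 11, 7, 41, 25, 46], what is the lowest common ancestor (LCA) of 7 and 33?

Tree insertion order: [8, 33, 23, 22, 19, 16, 11, 7, 41, 25, 46]
Tree (level-order array): [8, 7, 33, None, None, 23, 41, 22, 25, None, 46, 19, None, None, None, None, None, 16, None, 11]
In a BST, the LCA of p=7, q=33 is the first node v on the
root-to-leaf path with p <= v <= q (go left if both < v, right if both > v).
Walk from root:
  at 8: 7 <= 8 <= 33, this is the LCA
LCA = 8


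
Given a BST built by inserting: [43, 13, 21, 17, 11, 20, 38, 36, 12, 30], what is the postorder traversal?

Tree insertion order: [43, 13, 21, 17, 11, 20, 38, 36, 12, 30]
Tree (level-order array): [43, 13, None, 11, 21, None, 12, 17, 38, None, None, None, 20, 36, None, None, None, 30]
Postorder traversal: [12, 11, 20, 17, 30, 36, 38, 21, 13, 43]


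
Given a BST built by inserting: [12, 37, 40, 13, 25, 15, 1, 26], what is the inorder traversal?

Tree insertion order: [12, 37, 40, 13, 25, 15, 1, 26]
Tree (level-order array): [12, 1, 37, None, None, 13, 40, None, 25, None, None, 15, 26]
Inorder traversal: [1, 12, 13, 15, 25, 26, 37, 40]


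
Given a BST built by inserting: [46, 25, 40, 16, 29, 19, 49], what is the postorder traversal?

Tree insertion order: [46, 25, 40, 16, 29, 19, 49]
Tree (level-order array): [46, 25, 49, 16, 40, None, None, None, 19, 29]
Postorder traversal: [19, 16, 29, 40, 25, 49, 46]


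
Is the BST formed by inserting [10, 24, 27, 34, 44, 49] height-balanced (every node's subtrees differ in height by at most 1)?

Tree (level-order array): [10, None, 24, None, 27, None, 34, None, 44, None, 49]
Definition: a tree is height-balanced if, at every node, |h(left) - h(right)| <= 1 (empty subtree has height -1).
Bottom-up per-node check:
  node 49: h_left=-1, h_right=-1, diff=0 [OK], height=0
  node 44: h_left=-1, h_right=0, diff=1 [OK], height=1
  node 34: h_left=-1, h_right=1, diff=2 [FAIL (|-1-1|=2 > 1)], height=2
  node 27: h_left=-1, h_right=2, diff=3 [FAIL (|-1-2|=3 > 1)], height=3
  node 24: h_left=-1, h_right=3, diff=4 [FAIL (|-1-3|=4 > 1)], height=4
  node 10: h_left=-1, h_right=4, diff=5 [FAIL (|-1-4|=5 > 1)], height=5
Node 34 violates the condition: |-1 - 1| = 2 > 1.
Result: Not balanced


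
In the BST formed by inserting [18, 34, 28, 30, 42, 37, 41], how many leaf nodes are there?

Tree built from: [18, 34, 28, 30, 42, 37, 41]
Tree (level-order array): [18, None, 34, 28, 42, None, 30, 37, None, None, None, None, 41]
Rule: A leaf has 0 children.
Per-node child counts:
  node 18: 1 child(ren)
  node 34: 2 child(ren)
  node 28: 1 child(ren)
  node 30: 0 child(ren)
  node 42: 1 child(ren)
  node 37: 1 child(ren)
  node 41: 0 child(ren)
Matching nodes: [30, 41]
Count of leaf nodes: 2


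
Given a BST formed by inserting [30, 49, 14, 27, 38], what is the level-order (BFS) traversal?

Tree insertion order: [30, 49, 14, 27, 38]
Tree (level-order array): [30, 14, 49, None, 27, 38]
BFS from the root, enqueuing left then right child of each popped node:
  queue [30] -> pop 30, enqueue [14, 49], visited so far: [30]
  queue [14, 49] -> pop 14, enqueue [27], visited so far: [30, 14]
  queue [49, 27] -> pop 49, enqueue [38], visited so far: [30, 14, 49]
  queue [27, 38] -> pop 27, enqueue [none], visited so far: [30, 14, 49, 27]
  queue [38] -> pop 38, enqueue [none], visited so far: [30, 14, 49, 27, 38]
Result: [30, 14, 49, 27, 38]


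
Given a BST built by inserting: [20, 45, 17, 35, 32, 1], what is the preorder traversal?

Tree insertion order: [20, 45, 17, 35, 32, 1]
Tree (level-order array): [20, 17, 45, 1, None, 35, None, None, None, 32]
Preorder traversal: [20, 17, 1, 45, 35, 32]


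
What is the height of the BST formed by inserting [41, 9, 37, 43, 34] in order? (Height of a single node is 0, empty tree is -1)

Insertion order: [41, 9, 37, 43, 34]
Tree (level-order array): [41, 9, 43, None, 37, None, None, 34]
Compute height bottom-up (empty subtree = -1):
  height(34) = 1 + max(-1, -1) = 0
  height(37) = 1 + max(0, -1) = 1
  height(9) = 1 + max(-1, 1) = 2
  height(43) = 1 + max(-1, -1) = 0
  height(41) = 1 + max(2, 0) = 3
Height = 3


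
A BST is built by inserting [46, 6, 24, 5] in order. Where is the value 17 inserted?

Starting tree (level order): [46, 6, None, 5, 24]
Insertion path: 46 -> 6 -> 24
Result: insert 17 as left child of 24
Final tree (level order): [46, 6, None, 5, 24, None, None, 17]


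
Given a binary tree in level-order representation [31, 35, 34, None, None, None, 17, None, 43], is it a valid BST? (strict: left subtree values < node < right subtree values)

Level-order array: [31, 35, 34, None, None, None, 17, None, 43]
Validate using subtree bounds (lo, hi): at each node, require lo < value < hi,
then recurse left with hi=value and right with lo=value.
Preorder trace (stopping at first violation):
  at node 31 with bounds (-inf, +inf): OK
  at node 35 with bounds (-inf, 31): VIOLATION
Node 35 violates its bound: not (-inf < 35 < 31).
Result: Not a valid BST


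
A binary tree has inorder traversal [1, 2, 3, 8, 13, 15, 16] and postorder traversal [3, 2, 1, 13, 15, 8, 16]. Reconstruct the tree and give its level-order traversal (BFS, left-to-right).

Inorder:   [1, 2, 3, 8, 13, 15, 16]
Postorder: [3, 2, 1, 13, 15, 8, 16]
Algorithm: postorder visits root last, so walk postorder right-to-left;
each value is the root of the current inorder slice — split it at that
value, recurse on the right subtree first, then the left.
Recursive splits:
  root=16; inorder splits into left=[1, 2, 3, 8, 13, 15], right=[]
  root=8; inorder splits into left=[1, 2, 3], right=[13, 15]
  root=15; inorder splits into left=[13], right=[]
  root=13; inorder splits into left=[], right=[]
  root=1; inorder splits into left=[], right=[2, 3]
  root=2; inorder splits into left=[], right=[3]
  root=3; inorder splits into left=[], right=[]
Reconstructed level-order: [16, 8, 1, 15, 2, 13, 3]


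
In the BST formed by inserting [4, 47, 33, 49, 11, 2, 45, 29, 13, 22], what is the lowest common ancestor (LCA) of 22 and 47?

Tree insertion order: [4, 47, 33, 49, 11, 2, 45, 29, 13, 22]
Tree (level-order array): [4, 2, 47, None, None, 33, 49, 11, 45, None, None, None, 29, None, None, 13, None, None, 22]
In a BST, the LCA of p=22, q=47 is the first node v on the
root-to-leaf path with p <= v <= q (go left if both < v, right if both > v).
Walk from root:
  at 4: both 22 and 47 > 4, go right
  at 47: 22 <= 47 <= 47, this is the LCA
LCA = 47


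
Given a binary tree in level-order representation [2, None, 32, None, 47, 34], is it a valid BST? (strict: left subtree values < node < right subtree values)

Level-order array: [2, None, 32, None, 47, 34]
Validate using subtree bounds (lo, hi): at each node, require lo < value < hi,
then recurse left with hi=value and right with lo=value.
Preorder trace (stopping at first violation):
  at node 2 with bounds (-inf, +inf): OK
  at node 32 with bounds (2, +inf): OK
  at node 47 with bounds (32, +inf): OK
  at node 34 with bounds (32, 47): OK
No violation found at any node.
Result: Valid BST


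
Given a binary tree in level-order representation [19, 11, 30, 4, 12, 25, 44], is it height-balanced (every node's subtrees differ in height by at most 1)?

Tree (level-order array): [19, 11, 30, 4, 12, 25, 44]
Definition: a tree is height-balanced if, at every node, |h(left) - h(right)| <= 1 (empty subtree has height -1).
Bottom-up per-node check:
  node 4: h_left=-1, h_right=-1, diff=0 [OK], height=0
  node 12: h_left=-1, h_right=-1, diff=0 [OK], height=0
  node 11: h_left=0, h_right=0, diff=0 [OK], height=1
  node 25: h_left=-1, h_right=-1, diff=0 [OK], height=0
  node 44: h_left=-1, h_right=-1, diff=0 [OK], height=0
  node 30: h_left=0, h_right=0, diff=0 [OK], height=1
  node 19: h_left=1, h_right=1, diff=0 [OK], height=2
All nodes satisfy the balance condition.
Result: Balanced


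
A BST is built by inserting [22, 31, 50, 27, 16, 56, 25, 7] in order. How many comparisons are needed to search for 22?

Search path for 22: 22
Found: True
Comparisons: 1


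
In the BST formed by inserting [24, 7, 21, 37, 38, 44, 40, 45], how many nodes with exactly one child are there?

Tree built from: [24, 7, 21, 37, 38, 44, 40, 45]
Tree (level-order array): [24, 7, 37, None, 21, None, 38, None, None, None, 44, 40, 45]
Rule: These are nodes with exactly 1 non-null child.
Per-node child counts:
  node 24: 2 child(ren)
  node 7: 1 child(ren)
  node 21: 0 child(ren)
  node 37: 1 child(ren)
  node 38: 1 child(ren)
  node 44: 2 child(ren)
  node 40: 0 child(ren)
  node 45: 0 child(ren)
Matching nodes: [7, 37, 38]
Count of nodes with exactly one child: 3


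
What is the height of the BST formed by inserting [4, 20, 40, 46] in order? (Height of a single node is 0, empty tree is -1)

Insertion order: [4, 20, 40, 46]
Tree (level-order array): [4, None, 20, None, 40, None, 46]
Compute height bottom-up (empty subtree = -1):
  height(46) = 1 + max(-1, -1) = 0
  height(40) = 1 + max(-1, 0) = 1
  height(20) = 1 + max(-1, 1) = 2
  height(4) = 1 + max(-1, 2) = 3
Height = 3


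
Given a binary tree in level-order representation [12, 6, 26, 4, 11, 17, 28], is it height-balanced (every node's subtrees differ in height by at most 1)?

Tree (level-order array): [12, 6, 26, 4, 11, 17, 28]
Definition: a tree is height-balanced if, at every node, |h(left) - h(right)| <= 1 (empty subtree has height -1).
Bottom-up per-node check:
  node 4: h_left=-1, h_right=-1, diff=0 [OK], height=0
  node 11: h_left=-1, h_right=-1, diff=0 [OK], height=0
  node 6: h_left=0, h_right=0, diff=0 [OK], height=1
  node 17: h_left=-1, h_right=-1, diff=0 [OK], height=0
  node 28: h_left=-1, h_right=-1, diff=0 [OK], height=0
  node 26: h_left=0, h_right=0, diff=0 [OK], height=1
  node 12: h_left=1, h_right=1, diff=0 [OK], height=2
All nodes satisfy the balance condition.
Result: Balanced


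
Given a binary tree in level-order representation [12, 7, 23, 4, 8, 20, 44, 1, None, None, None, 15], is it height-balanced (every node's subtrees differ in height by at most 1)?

Tree (level-order array): [12, 7, 23, 4, 8, 20, 44, 1, None, None, None, 15]
Definition: a tree is height-balanced if, at every node, |h(left) - h(right)| <= 1 (empty subtree has height -1).
Bottom-up per-node check:
  node 1: h_left=-1, h_right=-1, diff=0 [OK], height=0
  node 4: h_left=0, h_right=-1, diff=1 [OK], height=1
  node 8: h_left=-1, h_right=-1, diff=0 [OK], height=0
  node 7: h_left=1, h_right=0, diff=1 [OK], height=2
  node 15: h_left=-1, h_right=-1, diff=0 [OK], height=0
  node 20: h_left=0, h_right=-1, diff=1 [OK], height=1
  node 44: h_left=-1, h_right=-1, diff=0 [OK], height=0
  node 23: h_left=1, h_right=0, diff=1 [OK], height=2
  node 12: h_left=2, h_right=2, diff=0 [OK], height=3
All nodes satisfy the balance condition.
Result: Balanced


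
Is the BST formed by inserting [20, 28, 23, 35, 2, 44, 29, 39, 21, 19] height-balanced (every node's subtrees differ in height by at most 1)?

Tree (level-order array): [20, 2, 28, None, 19, 23, 35, None, None, 21, None, 29, 44, None, None, None, None, 39]
Definition: a tree is height-balanced if, at every node, |h(left) - h(right)| <= 1 (empty subtree has height -1).
Bottom-up per-node check:
  node 19: h_left=-1, h_right=-1, diff=0 [OK], height=0
  node 2: h_left=-1, h_right=0, diff=1 [OK], height=1
  node 21: h_left=-1, h_right=-1, diff=0 [OK], height=0
  node 23: h_left=0, h_right=-1, diff=1 [OK], height=1
  node 29: h_left=-1, h_right=-1, diff=0 [OK], height=0
  node 39: h_left=-1, h_right=-1, diff=0 [OK], height=0
  node 44: h_left=0, h_right=-1, diff=1 [OK], height=1
  node 35: h_left=0, h_right=1, diff=1 [OK], height=2
  node 28: h_left=1, h_right=2, diff=1 [OK], height=3
  node 20: h_left=1, h_right=3, diff=2 [FAIL (|1-3|=2 > 1)], height=4
Node 20 violates the condition: |1 - 3| = 2 > 1.
Result: Not balanced


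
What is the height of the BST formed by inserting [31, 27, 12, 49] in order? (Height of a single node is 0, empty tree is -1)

Insertion order: [31, 27, 12, 49]
Tree (level-order array): [31, 27, 49, 12]
Compute height bottom-up (empty subtree = -1):
  height(12) = 1 + max(-1, -1) = 0
  height(27) = 1 + max(0, -1) = 1
  height(49) = 1 + max(-1, -1) = 0
  height(31) = 1 + max(1, 0) = 2
Height = 2


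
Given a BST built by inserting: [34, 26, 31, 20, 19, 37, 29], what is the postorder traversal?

Tree insertion order: [34, 26, 31, 20, 19, 37, 29]
Tree (level-order array): [34, 26, 37, 20, 31, None, None, 19, None, 29]
Postorder traversal: [19, 20, 29, 31, 26, 37, 34]


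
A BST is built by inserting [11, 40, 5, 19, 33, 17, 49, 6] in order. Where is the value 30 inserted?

Starting tree (level order): [11, 5, 40, None, 6, 19, 49, None, None, 17, 33]
Insertion path: 11 -> 40 -> 19 -> 33
Result: insert 30 as left child of 33
Final tree (level order): [11, 5, 40, None, 6, 19, 49, None, None, 17, 33, None, None, None, None, 30]


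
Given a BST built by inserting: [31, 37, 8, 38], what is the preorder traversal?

Tree insertion order: [31, 37, 8, 38]
Tree (level-order array): [31, 8, 37, None, None, None, 38]
Preorder traversal: [31, 8, 37, 38]


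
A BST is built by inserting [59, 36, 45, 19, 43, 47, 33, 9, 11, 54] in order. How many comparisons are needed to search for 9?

Search path for 9: 59 -> 36 -> 19 -> 9
Found: True
Comparisons: 4


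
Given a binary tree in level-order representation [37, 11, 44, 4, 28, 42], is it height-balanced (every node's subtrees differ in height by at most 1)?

Tree (level-order array): [37, 11, 44, 4, 28, 42]
Definition: a tree is height-balanced if, at every node, |h(left) - h(right)| <= 1 (empty subtree has height -1).
Bottom-up per-node check:
  node 4: h_left=-1, h_right=-1, diff=0 [OK], height=0
  node 28: h_left=-1, h_right=-1, diff=0 [OK], height=0
  node 11: h_left=0, h_right=0, diff=0 [OK], height=1
  node 42: h_left=-1, h_right=-1, diff=0 [OK], height=0
  node 44: h_left=0, h_right=-1, diff=1 [OK], height=1
  node 37: h_left=1, h_right=1, diff=0 [OK], height=2
All nodes satisfy the balance condition.
Result: Balanced


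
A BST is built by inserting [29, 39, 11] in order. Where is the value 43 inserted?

Starting tree (level order): [29, 11, 39]
Insertion path: 29 -> 39
Result: insert 43 as right child of 39
Final tree (level order): [29, 11, 39, None, None, None, 43]


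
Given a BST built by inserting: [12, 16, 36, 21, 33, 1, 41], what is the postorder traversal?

Tree insertion order: [12, 16, 36, 21, 33, 1, 41]
Tree (level-order array): [12, 1, 16, None, None, None, 36, 21, 41, None, 33]
Postorder traversal: [1, 33, 21, 41, 36, 16, 12]


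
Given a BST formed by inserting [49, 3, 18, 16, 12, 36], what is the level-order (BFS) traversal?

Tree insertion order: [49, 3, 18, 16, 12, 36]
Tree (level-order array): [49, 3, None, None, 18, 16, 36, 12]
BFS from the root, enqueuing left then right child of each popped node:
  queue [49] -> pop 49, enqueue [3], visited so far: [49]
  queue [3] -> pop 3, enqueue [18], visited so far: [49, 3]
  queue [18] -> pop 18, enqueue [16, 36], visited so far: [49, 3, 18]
  queue [16, 36] -> pop 16, enqueue [12], visited so far: [49, 3, 18, 16]
  queue [36, 12] -> pop 36, enqueue [none], visited so far: [49, 3, 18, 16, 36]
  queue [12] -> pop 12, enqueue [none], visited so far: [49, 3, 18, 16, 36, 12]
Result: [49, 3, 18, 16, 36, 12]


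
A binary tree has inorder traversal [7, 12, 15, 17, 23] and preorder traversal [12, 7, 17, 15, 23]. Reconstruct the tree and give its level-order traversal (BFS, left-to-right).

Inorder:  [7, 12, 15, 17, 23]
Preorder: [12, 7, 17, 15, 23]
Algorithm: preorder visits root first, so consume preorder in order;
for each root, split the current inorder slice at that value into
left-subtree inorder and right-subtree inorder, then recurse.
Recursive splits:
  root=12; inorder splits into left=[7], right=[15, 17, 23]
  root=7; inorder splits into left=[], right=[]
  root=17; inorder splits into left=[15], right=[23]
  root=15; inorder splits into left=[], right=[]
  root=23; inorder splits into left=[], right=[]
Reconstructed level-order: [12, 7, 17, 15, 23]


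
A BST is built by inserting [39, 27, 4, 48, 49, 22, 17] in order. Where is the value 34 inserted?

Starting tree (level order): [39, 27, 48, 4, None, None, 49, None, 22, None, None, 17]
Insertion path: 39 -> 27
Result: insert 34 as right child of 27
Final tree (level order): [39, 27, 48, 4, 34, None, 49, None, 22, None, None, None, None, 17]


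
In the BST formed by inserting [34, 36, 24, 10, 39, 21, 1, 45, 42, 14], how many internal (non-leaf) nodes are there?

Tree built from: [34, 36, 24, 10, 39, 21, 1, 45, 42, 14]
Tree (level-order array): [34, 24, 36, 10, None, None, 39, 1, 21, None, 45, None, None, 14, None, 42]
Rule: An internal node has at least one child.
Per-node child counts:
  node 34: 2 child(ren)
  node 24: 1 child(ren)
  node 10: 2 child(ren)
  node 1: 0 child(ren)
  node 21: 1 child(ren)
  node 14: 0 child(ren)
  node 36: 1 child(ren)
  node 39: 1 child(ren)
  node 45: 1 child(ren)
  node 42: 0 child(ren)
Matching nodes: [34, 24, 10, 21, 36, 39, 45]
Count of internal (non-leaf) nodes: 7


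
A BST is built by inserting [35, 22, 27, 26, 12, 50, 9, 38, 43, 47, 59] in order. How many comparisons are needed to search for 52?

Search path for 52: 35 -> 50 -> 59
Found: False
Comparisons: 3


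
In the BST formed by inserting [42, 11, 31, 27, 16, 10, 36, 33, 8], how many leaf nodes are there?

Tree built from: [42, 11, 31, 27, 16, 10, 36, 33, 8]
Tree (level-order array): [42, 11, None, 10, 31, 8, None, 27, 36, None, None, 16, None, 33]
Rule: A leaf has 0 children.
Per-node child counts:
  node 42: 1 child(ren)
  node 11: 2 child(ren)
  node 10: 1 child(ren)
  node 8: 0 child(ren)
  node 31: 2 child(ren)
  node 27: 1 child(ren)
  node 16: 0 child(ren)
  node 36: 1 child(ren)
  node 33: 0 child(ren)
Matching nodes: [8, 16, 33]
Count of leaf nodes: 3


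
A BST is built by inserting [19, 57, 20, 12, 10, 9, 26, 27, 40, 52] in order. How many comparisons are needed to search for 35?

Search path for 35: 19 -> 57 -> 20 -> 26 -> 27 -> 40
Found: False
Comparisons: 6


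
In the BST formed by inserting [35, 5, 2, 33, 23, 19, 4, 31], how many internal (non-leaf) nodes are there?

Tree built from: [35, 5, 2, 33, 23, 19, 4, 31]
Tree (level-order array): [35, 5, None, 2, 33, None, 4, 23, None, None, None, 19, 31]
Rule: An internal node has at least one child.
Per-node child counts:
  node 35: 1 child(ren)
  node 5: 2 child(ren)
  node 2: 1 child(ren)
  node 4: 0 child(ren)
  node 33: 1 child(ren)
  node 23: 2 child(ren)
  node 19: 0 child(ren)
  node 31: 0 child(ren)
Matching nodes: [35, 5, 2, 33, 23]
Count of internal (non-leaf) nodes: 5


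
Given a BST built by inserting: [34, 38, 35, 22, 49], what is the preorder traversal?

Tree insertion order: [34, 38, 35, 22, 49]
Tree (level-order array): [34, 22, 38, None, None, 35, 49]
Preorder traversal: [34, 22, 38, 35, 49]


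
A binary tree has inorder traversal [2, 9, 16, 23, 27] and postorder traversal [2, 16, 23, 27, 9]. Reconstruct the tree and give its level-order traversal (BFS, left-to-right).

Inorder:   [2, 9, 16, 23, 27]
Postorder: [2, 16, 23, 27, 9]
Algorithm: postorder visits root last, so walk postorder right-to-left;
each value is the root of the current inorder slice — split it at that
value, recurse on the right subtree first, then the left.
Recursive splits:
  root=9; inorder splits into left=[2], right=[16, 23, 27]
  root=27; inorder splits into left=[16, 23], right=[]
  root=23; inorder splits into left=[16], right=[]
  root=16; inorder splits into left=[], right=[]
  root=2; inorder splits into left=[], right=[]
Reconstructed level-order: [9, 2, 27, 23, 16]


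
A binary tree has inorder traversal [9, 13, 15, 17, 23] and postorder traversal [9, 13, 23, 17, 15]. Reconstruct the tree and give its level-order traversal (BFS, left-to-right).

Inorder:   [9, 13, 15, 17, 23]
Postorder: [9, 13, 23, 17, 15]
Algorithm: postorder visits root last, so walk postorder right-to-left;
each value is the root of the current inorder slice — split it at that
value, recurse on the right subtree first, then the left.
Recursive splits:
  root=15; inorder splits into left=[9, 13], right=[17, 23]
  root=17; inorder splits into left=[], right=[23]
  root=23; inorder splits into left=[], right=[]
  root=13; inorder splits into left=[9], right=[]
  root=9; inorder splits into left=[], right=[]
Reconstructed level-order: [15, 13, 17, 9, 23]


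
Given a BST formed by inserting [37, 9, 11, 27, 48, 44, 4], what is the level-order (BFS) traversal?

Tree insertion order: [37, 9, 11, 27, 48, 44, 4]
Tree (level-order array): [37, 9, 48, 4, 11, 44, None, None, None, None, 27]
BFS from the root, enqueuing left then right child of each popped node:
  queue [37] -> pop 37, enqueue [9, 48], visited so far: [37]
  queue [9, 48] -> pop 9, enqueue [4, 11], visited so far: [37, 9]
  queue [48, 4, 11] -> pop 48, enqueue [44], visited so far: [37, 9, 48]
  queue [4, 11, 44] -> pop 4, enqueue [none], visited so far: [37, 9, 48, 4]
  queue [11, 44] -> pop 11, enqueue [27], visited so far: [37, 9, 48, 4, 11]
  queue [44, 27] -> pop 44, enqueue [none], visited so far: [37, 9, 48, 4, 11, 44]
  queue [27] -> pop 27, enqueue [none], visited so far: [37, 9, 48, 4, 11, 44, 27]
Result: [37, 9, 48, 4, 11, 44, 27]


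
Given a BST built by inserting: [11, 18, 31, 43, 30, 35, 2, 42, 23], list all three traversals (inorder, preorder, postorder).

Tree insertion order: [11, 18, 31, 43, 30, 35, 2, 42, 23]
Tree (level-order array): [11, 2, 18, None, None, None, 31, 30, 43, 23, None, 35, None, None, None, None, 42]
Inorder (L, root, R): [2, 11, 18, 23, 30, 31, 35, 42, 43]
Preorder (root, L, R): [11, 2, 18, 31, 30, 23, 43, 35, 42]
Postorder (L, R, root): [2, 23, 30, 42, 35, 43, 31, 18, 11]


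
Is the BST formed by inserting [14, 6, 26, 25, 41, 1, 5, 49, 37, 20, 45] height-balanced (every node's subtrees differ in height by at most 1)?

Tree (level-order array): [14, 6, 26, 1, None, 25, 41, None, 5, 20, None, 37, 49, None, None, None, None, None, None, 45]
Definition: a tree is height-balanced if, at every node, |h(left) - h(right)| <= 1 (empty subtree has height -1).
Bottom-up per-node check:
  node 5: h_left=-1, h_right=-1, diff=0 [OK], height=0
  node 1: h_left=-1, h_right=0, diff=1 [OK], height=1
  node 6: h_left=1, h_right=-1, diff=2 [FAIL (|1--1|=2 > 1)], height=2
  node 20: h_left=-1, h_right=-1, diff=0 [OK], height=0
  node 25: h_left=0, h_right=-1, diff=1 [OK], height=1
  node 37: h_left=-1, h_right=-1, diff=0 [OK], height=0
  node 45: h_left=-1, h_right=-1, diff=0 [OK], height=0
  node 49: h_left=0, h_right=-1, diff=1 [OK], height=1
  node 41: h_left=0, h_right=1, diff=1 [OK], height=2
  node 26: h_left=1, h_right=2, diff=1 [OK], height=3
  node 14: h_left=2, h_right=3, diff=1 [OK], height=4
Node 6 violates the condition: |1 - -1| = 2 > 1.
Result: Not balanced


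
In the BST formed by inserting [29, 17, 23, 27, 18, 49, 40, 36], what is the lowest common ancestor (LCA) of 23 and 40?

Tree insertion order: [29, 17, 23, 27, 18, 49, 40, 36]
Tree (level-order array): [29, 17, 49, None, 23, 40, None, 18, 27, 36]
In a BST, the LCA of p=23, q=40 is the first node v on the
root-to-leaf path with p <= v <= q (go left if both < v, right if both > v).
Walk from root:
  at 29: 23 <= 29 <= 40, this is the LCA
LCA = 29


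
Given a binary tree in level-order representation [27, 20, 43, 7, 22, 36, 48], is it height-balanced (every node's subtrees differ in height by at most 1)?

Tree (level-order array): [27, 20, 43, 7, 22, 36, 48]
Definition: a tree is height-balanced if, at every node, |h(left) - h(right)| <= 1 (empty subtree has height -1).
Bottom-up per-node check:
  node 7: h_left=-1, h_right=-1, diff=0 [OK], height=0
  node 22: h_left=-1, h_right=-1, diff=0 [OK], height=0
  node 20: h_left=0, h_right=0, diff=0 [OK], height=1
  node 36: h_left=-1, h_right=-1, diff=0 [OK], height=0
  node 48: h_left=-1, h_right=-1, diff=0 [OK], height=0
  node 43: h_left=0, h_right=0, diff=0 [OK], height=1
  node 27: h_left=1, h_right=1, diff=0 [OK], height=2
All nodes satisfy the balance condition.
Result: Balanced


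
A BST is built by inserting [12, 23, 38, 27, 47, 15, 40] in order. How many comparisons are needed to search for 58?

Search path for 58: 12 -> 23 -> 38 -> 47
Found: False
Comparisons: 4


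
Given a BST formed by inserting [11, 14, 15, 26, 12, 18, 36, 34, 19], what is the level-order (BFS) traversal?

Tree insertion order: [11, 14, 15, 26, 12, 18, 36, 34, 19]
Tree (level-order array): [11, None, 14, 12, 15, None, None, None, 26, 18, 36, None, 19, 34]
BFS from the root, enqueuing left then right child of each popped node:
  queue [11] -> pop 11, enqueue [14], visited so far: [11]
  queue [14] -> pop 14, enqueue [12, 15], visited so far: [11, 14]
  queue [12, 15] -> pop 12, enqueue [none], visited so far: [11, 14, 12]
  queue [15] -> pop 15, enqueue [26], visited so far: [11, 14, 12, 15]
  queue [26] -> pop 26, enqueue [18, 36], visited so far: [11, 14, 12, 15, 26]
  queue [18, 36] -> pop 18, enqueue [19], visited so far: [11, 14, 12, 15, 26, 18]
  queue [36, 19] -> pop 36, enqueue [34], visited so far: [11, 14, 12, 15, 26, 18, 36]
  queue [19, 34] -> pop 19, enqueue [none], visited so far: [11, 14, 12, 15, 26, 18, 36, 19]
  queue [34] -> pop 34, enqueue [none], visited so far: [11, 14, 12, 15, 26, 18, 36, 19, 34]
Result: [11, 14, 12, 15, 26, 18, 36, 19, 34]


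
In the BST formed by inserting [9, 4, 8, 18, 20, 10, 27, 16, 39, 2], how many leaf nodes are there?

Tree built from: [9, 4, 8, 18, 20, 10, 27, 16, 39, 2]
Tree (level-order array): [9, 4, 18, 2, 8, 10, 20, None, None, None, None, None, 16, None, 27, None, None, None, 39]
Rule: A leaf has 0 children.
Per-node child counts:
  node 9: 2 child(ren)
  node 4: 2 child(ren)
  node 2: 0 child(ren)
  node 8: 0 child(ren)
  node 18: 2 child(ren)
  node 10: 1 child(ren)
  node 16: 0 child(ren)
  node 20: 1 child(ren)
  node 27: 1 child(ren)
  node 39: 0 child(ren)
Matching nodes: [2, 8, 16, 39]
Count of leaf nodes: 4


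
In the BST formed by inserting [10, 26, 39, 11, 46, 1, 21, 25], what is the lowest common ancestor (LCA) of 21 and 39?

Tree insertion order: [10, 26, 39, 11, 46, 1, 21, 25]
Tree (level-order array): [10, 1, 26, None, None, 11, 39, None, 21, None, 46, None, 25]
In a BST, the LCA of p=21, q=39 is the first node v on the
root-to-leaf path with p <= v <= q (go left if both < v, right if both > v).
Walk from root:
  at 10: both 21 and 39 > 10, go right
  at 26: 21 <= 26 <= 39, this is the LCA
LCA = 26


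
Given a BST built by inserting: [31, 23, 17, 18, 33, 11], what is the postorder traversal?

Tree insertion order: [31, 23, 17, 18, 33, 11]
Tree (level-order array): [31, 23, 33, 17, None, None, None, 11, 18]
Postorder traversal: [11, 18, 17, 23, 33, 31]


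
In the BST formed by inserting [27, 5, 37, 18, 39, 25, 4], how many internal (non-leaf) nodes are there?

Tree built from: [27, 5, 37, 18, 39, 25, 4]
Tree (level-order array): [27, 5, 37, 4, 18, None, 39, None, None, None, 25]
Rule: An internal node has at least one child.
Per-node child counts:
  node 27: 2 child(ren)
  node 5: 2 child(ren)
  node 4: 0 child(ren)
  node 18: 1 child(ren)
  node 25: 0 child(ren)
  node 37: 1 child(ren)
  node 39: 0 child(ren)
Matching nodes: [27, 5, 18, 37]
Count of internal (non-leaf) nodes: 4


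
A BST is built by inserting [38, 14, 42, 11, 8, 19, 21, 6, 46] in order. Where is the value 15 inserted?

Starting tree (level order): [38, 14, 42, 11, 19, None, 46, 8, None, None, 21, None, None, 6]
Insertion path: 38 -> 14 -> 19
Result: insert 15 as left child of 19
Final tree (level order): [38, 14, 42, 11, 19, None, 46, 8, None, 15, 21, None, None, 6]


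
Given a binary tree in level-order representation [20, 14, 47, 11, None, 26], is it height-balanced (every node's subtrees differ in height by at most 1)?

Tree (level-order array): [20, 14, 47, 11, None, 26]
Definition: a tree is height-balanced if, at every node, |h(left) - h(right)| <= 1 (empty subtree has height -1).
Bottom-up per-node check:
  node 11: h_left=-1, h_right=-1, diff=0 [OK], height=0
  node 14: h_left=0, h_right=-1, diff=1 [OK], height=1
  node 26: h_left=-1, h_right=-1, diff=0 [OK], height=0
  node 47: h_left=0, h_right=-1, diff=1 [OK], height=1
  node 20: h_left=1, h_right=1, diff=0 [OK], height=2
All nodes satisfy the balance condition.
Result: Balanced


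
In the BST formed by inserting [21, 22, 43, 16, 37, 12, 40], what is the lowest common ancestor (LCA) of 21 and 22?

Tree insertion order: [21, 22, 43, 16, 37, 12, 40]
Tree (level-order array): [21, 16, 22, 12, None, None, 43, None, None, 37, None, None, 40]
In a BST, the LCA of p=21, q=22 is the first node v on the
root-to-leaf path with p <= v <= q (go left if both < v, right if both > v).
Walk from root:
  at 21: 21 <= 21 <= 22, this is the LCA
LCA = 21


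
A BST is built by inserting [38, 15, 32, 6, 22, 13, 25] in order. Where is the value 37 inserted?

Starting tree (level order): [38, 15, None, 6, 32, None, 13, 22, None, None, None, None, 25]
Insertion path: 38 -> 15 -> 32
Result: insert 37 as right child of 32
Final tree (level order): [38, 15, None, 6, 32, None, 13, 22, 37, None, None, None, 25]


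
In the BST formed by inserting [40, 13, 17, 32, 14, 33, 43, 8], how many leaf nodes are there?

Tree built from: [40, 13, 17, 32, 14, 33, 43, 8]
Tree (level-order array): [40, 13, 43, 8, 17, None, None, None, None, 14, 32, None, None, None, 33]
Rule: A leaf has 0 children.
Per-node child counts:
  node 40: 2 child(ren)
  node 13: 2 child(ren)
  node 8: 0 child(ren)
  node 17: 2 child(ren)
  node 14: 0 child(ren)
  node 32: 1 child(ren)
  node 33: 0 child(ren)
  node 43: 0 child(ren)
Matching nodes: [8, 14, 33, 43]
Count of leaf nodes: 4


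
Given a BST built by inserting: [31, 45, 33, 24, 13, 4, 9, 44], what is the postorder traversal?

Tree insertion order: [31, 45, 33, 24, 13, 4, 9, 44]
Tree (level-order array): [31, 24, 45, 13, None, 33, None, 4, None, None, 44, None, 9]
Postorder traversal: [9, 4, 13, 24, 44, 33, 45, 31]


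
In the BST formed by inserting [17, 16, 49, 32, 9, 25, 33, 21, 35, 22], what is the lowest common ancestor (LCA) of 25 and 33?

Tree insertion order: [17, 16, 49, 32, 9, 25, 33, 21, 35, 22]
Tree (level-order array): [17, 16, 49, 9, None, 32, None, None, None, 25, 33, 21, None, None, 35, None, 22]
In a BST, the LCA of p=25, q=33 is the first node v on the
root-to-leaf path with p <= v <= q (go left if both < v, right if both > v).
Walk from root:
  at 17: both 25 and 33 > 17, go right
  at 49: both 25 and 33 < 49, go left
  at 32: 25 <= 32 <= 33, this is the LCA
LCA = 32


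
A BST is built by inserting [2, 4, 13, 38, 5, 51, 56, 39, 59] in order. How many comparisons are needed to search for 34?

Search path for 34: 2 -> 4 -> 13 -> 38
Found: False
Comparisons: 4


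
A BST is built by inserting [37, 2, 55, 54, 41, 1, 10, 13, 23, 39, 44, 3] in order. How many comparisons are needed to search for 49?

Search path for 49: 37 -> 55 -> 54 -> 41 -> 44
Found: False
Comparisons: 5


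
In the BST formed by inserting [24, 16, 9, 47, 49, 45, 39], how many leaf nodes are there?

Tree built from: [24, 16, 9, 47, 49, 45, 39]
Tree (level-order array): [24, 16, 47, 9, None, 45, 49, None, None, 39]
Rule: A leaf has 0 children.
Per-node child counts:
  node 24: 2 child(ren)
  node 16: 1 child(ren)
  node 9: 0 child(ren)
  node 47: 2 child(ren)
  node 45: 1 child(ren)
  node 39: 0 child(ren)
  node 49: 0 child(ren)
Matching nodes: [9, 39, 49]
Count of leaf nodes: 3


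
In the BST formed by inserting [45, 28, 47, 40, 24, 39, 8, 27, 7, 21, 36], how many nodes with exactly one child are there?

Tree built from: [45, 28, 47, 40, 24, 39, 8, 27, 7, 21, 36]
Tree (level-order array): [45, 28, 47, 24, 40, None, None, 8, 27, 39, None, 7, 21, None, None, 36]
Rule: These are nodes with exactly 1 non-null child.
Per-node child counts:
  node 45: 2 child(ren)
  node 28: 2 child(ren)
  node 24: 2 child(ren)
  node 8: 2 child(ren)
  node 7: 0 child(ren)
  node 21: 0 child(ren)
  node 27: 0 child(ren)
  node 40: 1 child(ren)
  node 39: 1 child(ren)
  node 36: 0 child(ren)
  node 47: 0 child(ren)
Matching nodes: [40, 39]
Count of nodes with exactly one child: 2


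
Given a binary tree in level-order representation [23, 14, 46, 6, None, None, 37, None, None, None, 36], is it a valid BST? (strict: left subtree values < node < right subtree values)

Level-order array: [23, 14, 46, 6, None, None, 37, None, None, None, 36]
Validate using subtree bounds (lo, hi): at each node, require lo < value < hi,
then recurse left with hi=value and right with lo=value.
Preorder trace (stopping at first violation):
  at node 23 with bounds (-inf, +inf): OK
  at node 14 with bounds (-inf, 23): OK
  at node 6 with bounds (-inf, 14): OK
  at node 46 with bounds (23, +inf): OK
  at node 37 with bounds (46, +inf): VIOLATION
Node 37 violates its bound: not (46 < 37 < +inf).
Result: Not a valid BST
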